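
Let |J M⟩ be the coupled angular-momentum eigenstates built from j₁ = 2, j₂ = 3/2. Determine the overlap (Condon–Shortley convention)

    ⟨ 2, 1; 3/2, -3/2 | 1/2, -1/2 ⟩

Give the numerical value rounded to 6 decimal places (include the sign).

+√(1/10) = +0.316228

√[2·3!1!0!/5! · 3!1!0!3!0!1!] = √(18/5)
  +(−1)^0/∏(0,3,1,0,0,0)! = 1/6  (running 1/6)
⟨..|..⟩ = √(18/5)·(1/6) = +0.316228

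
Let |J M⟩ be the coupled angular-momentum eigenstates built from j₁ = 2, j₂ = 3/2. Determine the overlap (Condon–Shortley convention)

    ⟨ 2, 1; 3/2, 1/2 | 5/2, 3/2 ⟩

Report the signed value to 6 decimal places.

j₁+j₂−J=1  J+j₁−j₂=3  J−j₁+j₂=2  j₁+j₂+J+1=7
(j₁±m₁, j₂±m₂, J±M) = (3,1,2,1,4,1)
P² = 144/35
sum k=0..1:
  [0] +1/4 = 1/4
  [1] −1/6 = -1/6
S = 1/12
C² = P²·S² = 1/35 ; C = +0.169031

+0.169031  (= +√(1/35))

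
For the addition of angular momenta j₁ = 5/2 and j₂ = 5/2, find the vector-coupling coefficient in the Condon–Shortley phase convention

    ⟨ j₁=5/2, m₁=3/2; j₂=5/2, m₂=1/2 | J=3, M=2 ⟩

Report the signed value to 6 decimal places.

-0.288675

√[7·2!3!3!/9! · 4!1!3!2!5!1!] = √(48)
  +(−1)^0/∏(0,2,1,3,2,0)! = 1/24  (running 1/24)
  +(−1)^1/∏(1,1,0,2,3,1)! = -1/12  (running -1/24)
⟨..|..⟩ = √(48)·(-1/24) = -0.288675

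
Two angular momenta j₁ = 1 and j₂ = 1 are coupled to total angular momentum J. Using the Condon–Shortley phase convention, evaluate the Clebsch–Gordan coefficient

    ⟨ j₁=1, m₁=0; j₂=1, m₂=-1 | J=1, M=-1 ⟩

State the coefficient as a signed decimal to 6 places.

j₁+j₂−J=1  J+j₁−j₂=1  J−j₁+j₂=1  j₁+j₂+J+1=4
(j₁±m₁, j₂±m₂, J±M) = (1,1,0,2,0,2)
P² = 1/2
sum k=0..0:
  [0] +1/1 = 1
S = 1
C² = P²·S² = 1/2 ; C = +0.707107

+√(1/2) = +0.707107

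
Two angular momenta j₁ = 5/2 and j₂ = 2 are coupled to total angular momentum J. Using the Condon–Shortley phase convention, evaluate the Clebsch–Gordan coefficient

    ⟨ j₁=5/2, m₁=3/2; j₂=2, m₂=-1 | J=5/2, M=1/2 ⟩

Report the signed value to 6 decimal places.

+0.414039

triangle: 2!·3!·2!/8! = 24/40320
(j±m)!: 4!·1!·1!·3!·3!·2! = 1728
prefactor² = (2J+1)·Δ·N² = 216/35
  k=0: +1/(0!·2!·1!·1!·2!·1!) = 1/4
  k=1: −1/(1!·1!·0!·0!·3!·2!) = -1/12
Σ = 1/6  ⇒  CG² = 216/35·1/6² = 6/35
CG = +√(6/35) = +0.414039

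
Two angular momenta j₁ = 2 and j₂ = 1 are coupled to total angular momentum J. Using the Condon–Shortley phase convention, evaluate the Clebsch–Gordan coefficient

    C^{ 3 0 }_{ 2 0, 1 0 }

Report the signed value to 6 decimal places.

triangle: 0!·4!·2!/7! = 48/5040
(j±m)!: 2!·2!·1!·1!·3!·3! = 144
prefactor² = (2J+1)·Δ·N² = 48/5
  k=0: +1/(0!·0!·2!·1!·2!·1!) = 1/4
Σ = 1/4  ⇒  CG² = 48/5·1/4² = 3/5
CG = +√(3/5) = +0.774597

+√(3/5) ≈ +0.774597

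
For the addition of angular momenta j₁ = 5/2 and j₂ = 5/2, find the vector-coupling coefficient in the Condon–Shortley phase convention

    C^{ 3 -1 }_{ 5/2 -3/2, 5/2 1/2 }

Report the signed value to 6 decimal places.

j₁+j₂−J=2  J+j₁−j₂=3  J−j₁+j₂=3  j₁+j₂+J+1=9
(j₁±m₁, j₂±m₂, J±M) = (1,4,3,2,2,4)
P² = 96/5
sum k=1..2:
  [1] −1/12 = -1/12
  [2] +1/8 = 1/8
S = 1/24
C² = P²·S² = 1/30 ; C = +0.182574

+0.182574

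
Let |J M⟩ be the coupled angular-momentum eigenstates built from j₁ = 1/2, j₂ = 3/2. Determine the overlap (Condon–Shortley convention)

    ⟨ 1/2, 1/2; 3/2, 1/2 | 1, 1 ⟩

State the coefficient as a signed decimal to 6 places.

j₁+j₂−J=1  J+j₁−j₂=0  J−j₁+j₂=2  j₁+j₂+J+1=4
(j₁±m₁, j₂±m₂, J±M) = (1,0,2,1,2,0)
P² = 1
sum k=0..0:
  [0] +1/2 = 1/2
S = 1/2
C² = P²·S² = 1/4 ; C = +0.500000

+√(1/4) = +0.500000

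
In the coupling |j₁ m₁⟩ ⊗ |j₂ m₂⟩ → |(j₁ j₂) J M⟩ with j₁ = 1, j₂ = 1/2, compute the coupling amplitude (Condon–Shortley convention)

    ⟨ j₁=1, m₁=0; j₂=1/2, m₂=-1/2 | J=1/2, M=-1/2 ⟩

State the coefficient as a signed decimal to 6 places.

+√(1/3) = +0.577350

j₁+j₂−J=1  J+j₁−j₂=1  J−j₁+j₂=0  j₁+j₂+J+1=3
(j₁±m₁, j₂±m₂, J±M) = (1,1,0,1,0,1)
P² = 1/3
sum k=0..0:
  [0] +1/1 = 1
S = 1
C² = P²·S² = 1/3 ; C = +0.577350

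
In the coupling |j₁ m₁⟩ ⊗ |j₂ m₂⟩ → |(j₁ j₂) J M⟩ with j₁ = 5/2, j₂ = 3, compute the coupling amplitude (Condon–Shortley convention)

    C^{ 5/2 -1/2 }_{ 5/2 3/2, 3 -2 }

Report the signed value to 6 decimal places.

+0.267261  (= +√(1/14))

√[6·3!2!3!/9! · 4!1!1!5!2!3!] = √(288/7)
  +(−1)^0/∏(0,3,1,1,1,2)! = 1/12  (running 1/12)
  +(−1)^1/∏(1,2,0,0,2,3)! = -1/24  (running 1/24)
⟨..|..⟩ = √(288/7)·(1/24) = +0.267261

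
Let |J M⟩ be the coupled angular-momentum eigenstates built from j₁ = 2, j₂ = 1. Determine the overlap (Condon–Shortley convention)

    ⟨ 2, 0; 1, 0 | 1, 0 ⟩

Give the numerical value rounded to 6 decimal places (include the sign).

j₁+j₂−J=2  J+j₁−j₂=2  J−j₁+j₂=0  j₁+j₂+J+1=5
(j₁±m₁, j₂±m₂, J±M) = (2,2,1,1,1,1)
P² = 2/5
sum k=1..1:
  [1] −1/1 = -1
S = -1
C² = P²·S² = 2/5 ; C = -0.632456

-0.632456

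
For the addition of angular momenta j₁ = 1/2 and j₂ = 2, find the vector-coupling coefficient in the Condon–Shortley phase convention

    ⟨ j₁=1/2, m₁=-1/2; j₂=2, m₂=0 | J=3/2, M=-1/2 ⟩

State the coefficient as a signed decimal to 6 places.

j₁+j₂−J=1  J+j₁−j₂=0  J−j₁+j₂=3  j₁+j₂+J+1=5
(j₁±m₁, j₂±m₂, J±M) = (0,1,2,2,1,2)
P² = 8/5
sum k=1..1:
  [1] −1/2 = -1/2
S = -1/2
C² = P²·S² = 2/5 ; C = -0.632456

-0.632456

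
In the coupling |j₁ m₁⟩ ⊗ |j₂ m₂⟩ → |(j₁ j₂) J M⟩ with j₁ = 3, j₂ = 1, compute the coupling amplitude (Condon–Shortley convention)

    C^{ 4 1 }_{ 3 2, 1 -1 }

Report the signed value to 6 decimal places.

+0.327327  (= +√(3/28))

√[9·0!6!2!/9! · 5!1!0!2!5!3!] = √(43200/7)
  +(−1)^0/∏(0,0,1,0,5,2)! = 1/240  (running 1/240)
⟨..|..⟩ = √(43200/7)·(1/240) = +0.327327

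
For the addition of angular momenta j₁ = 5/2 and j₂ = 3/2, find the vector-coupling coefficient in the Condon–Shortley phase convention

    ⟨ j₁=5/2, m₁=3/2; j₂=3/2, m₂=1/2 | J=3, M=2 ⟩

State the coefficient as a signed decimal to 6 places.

+√(1/12) ≈ +0.288675

j₁+j₂−J=1  J+j₁−j₂=4  J−j₁+j₂=2  j₁+j₂+J+1=8
(j₁±m₁, j₂±m₂, J±M) = (4,1,2,1,5,1)
P² = 48
sum k=0..1:
  [0] +1/12 = 1/12
  [1] −1/24 = -1/24
S = 1/24
C² = P²·S² = 1/12 ; C = +0.288675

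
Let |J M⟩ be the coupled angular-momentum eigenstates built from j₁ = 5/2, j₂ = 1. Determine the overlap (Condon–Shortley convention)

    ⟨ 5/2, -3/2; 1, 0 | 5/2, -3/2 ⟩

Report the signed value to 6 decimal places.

−√(9/35) ≈ -0.507093

j₁+j₂−J=1  J+j₁−j₂=4  J−j₁+j₂=1  j₁+j₂+J+1=7
(j₁±m₁, j₂±m₂, J±M) = (1,4,1,1,1,4)
P² = 576/35
sum k=0..1:
  [0] +1/24 = 1/24
  [1] −1/6 = -1/6
S = -1/8
C² = P²·S² = 9/35 ; C = -0.507093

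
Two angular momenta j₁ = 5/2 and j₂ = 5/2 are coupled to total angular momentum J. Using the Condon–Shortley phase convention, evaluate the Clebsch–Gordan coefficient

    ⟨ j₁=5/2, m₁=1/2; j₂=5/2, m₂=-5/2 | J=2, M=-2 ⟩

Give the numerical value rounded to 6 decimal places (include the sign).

+√(5/28) = +0.422577

j₁+j₂−J=3  J+j₁−j₂=2  J−j₁+j₂=2  j₁+j₂+J+1=8
(j₁±m₁, j₂±m₂, J±M) = (3,2,0,5,0,4)
P² = 720/7
sum k=0..0:
  [0] +1/24 = 1/24
S = 1/24
C² = P²·S² = 5/28 ; C = +0.422577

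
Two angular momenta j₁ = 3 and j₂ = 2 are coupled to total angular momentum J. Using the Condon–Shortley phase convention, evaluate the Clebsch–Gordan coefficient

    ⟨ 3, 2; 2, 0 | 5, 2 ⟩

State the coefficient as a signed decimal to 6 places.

+0.547723  (= +√(3/10))

triangle: 0!*6!*4!/11! = 17280/39916800
(j±m)!: 5!*1!*2!*2!*7!*3! = 14515200
prefactor² = (2J+1)*Δ*N² = 69120
  k=0: +1/(0!*0!*1!*2!*5!*2!) = 1/480
Σ = 1/480  ⇒  CG² = 69120*1/480² = 3/10
CG = +√(3/10) = +0.547723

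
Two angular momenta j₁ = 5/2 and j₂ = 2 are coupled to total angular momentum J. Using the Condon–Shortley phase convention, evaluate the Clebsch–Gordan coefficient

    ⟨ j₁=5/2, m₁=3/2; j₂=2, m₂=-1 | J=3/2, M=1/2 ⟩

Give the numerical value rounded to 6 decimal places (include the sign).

-0.138013  (= −√(2/105))

√[4·3!2!1!/7! · 4!1!1!3!2!1!] = √(96/35)
  +(−1)^0/∏(0,3,1,1,1,0)! = 1/6  (running 1/6)
  +(−1)^1/∏(1,2,0,0,2,1)! = -1/4  (running -1/12)
⟨..|..⟩ = √(96/35)·(-1/12) = -0.138013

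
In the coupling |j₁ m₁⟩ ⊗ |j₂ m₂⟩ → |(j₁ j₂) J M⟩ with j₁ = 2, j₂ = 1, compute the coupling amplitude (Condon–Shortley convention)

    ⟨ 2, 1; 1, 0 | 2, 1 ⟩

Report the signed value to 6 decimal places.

+√(1/6) = +0.408248

√[5·1!3!1!/6! · 3!1!1!1!3!1!] = √(3/2)
  +(−1)^0/∏(0,1,1,1,2,0)! = 1/2  (running 1/2)
  +(−1)^1/∏(1,0,0,0,3,1)! = -1/6  (running 1/3)
⟨..|..⟩ = √(3/2)·(1/3) = +0.408248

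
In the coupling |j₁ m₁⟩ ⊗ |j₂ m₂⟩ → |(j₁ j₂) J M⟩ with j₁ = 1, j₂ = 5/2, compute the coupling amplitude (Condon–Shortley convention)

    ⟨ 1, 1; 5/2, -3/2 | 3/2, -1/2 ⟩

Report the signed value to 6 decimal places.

+√(2/5) ≈ +0.632456

j₁+j₂−J=2  J+j₁−j₂=0  J−j₁+j₂=3  j₁+j₂+J+1=6
(j₁±m₁, j₂±m₂, J±M) = (2,0,1,4,1,2)
P² = 32/5
sum k=0..0:
  [0] +1/4 = 1/4
S = 1/4
C² = P²·S² = 2/5 ; C = +0.632456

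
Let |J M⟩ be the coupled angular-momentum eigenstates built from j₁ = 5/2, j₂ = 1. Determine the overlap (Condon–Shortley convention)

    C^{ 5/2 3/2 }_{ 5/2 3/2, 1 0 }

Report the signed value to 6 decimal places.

+√(9/35) ≈ +0.507093

triangle: 1!*4!*1!/7! = 24/5040
(j±m)!: 4!*1!*1!*1!*4!*1! = 576
prefactor² = (2J+1)*Δ*N² = 576/35
  k=0: +1/(0!*1!*1!*1!*3!*0!) = 1/6
  k=1: −1/(1!*0!*0!*0!*4!*1!) = -1/24
Σ = 1/8  ⇒  CG² = 576/35*1/8² = 9/35
CG = +√(9/35) = +0.507093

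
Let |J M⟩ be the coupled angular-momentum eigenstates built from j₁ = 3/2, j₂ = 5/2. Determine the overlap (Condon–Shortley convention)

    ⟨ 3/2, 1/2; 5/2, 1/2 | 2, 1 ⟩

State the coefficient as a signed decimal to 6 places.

−√(25/84) = -0.545545

triangle: 2!*1!*3!/7! = 12/5040
(j±m)!: 2!*1!*3!*2!*3!*1! = 144
prefactor² = (2J+1)*Δ*N² = 12/7
  k=0: +1/(0!*2!*1!*3!*0!*0!) = 1/12
  k=1: −1/(1!*1!*0!*2!*1!*1!) = -1/2
Σ = -5/12  ⇒  CG² = 12/7*(-5/12)² = 25/84
CG = −√(25/84) = -0.545545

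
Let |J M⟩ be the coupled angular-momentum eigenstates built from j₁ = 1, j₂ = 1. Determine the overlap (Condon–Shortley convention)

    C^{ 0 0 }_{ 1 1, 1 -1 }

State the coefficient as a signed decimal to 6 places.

+√(1/3) = +0.577350

triangle: 2!×0!×0!/3! = 2/6
(j±m)!: 2!×0!×0!×2!×0!×0! = 4
prefactor² = (2J+1)×Δ×N² = 4/3
  k=0: +1/(0!×2!×0!×0!×0!×0!) = 1/2
Σ = 1/2  ⇒  CG² = 4/3×1/2² = 1/3
CG = +√(1/3) = +0.577350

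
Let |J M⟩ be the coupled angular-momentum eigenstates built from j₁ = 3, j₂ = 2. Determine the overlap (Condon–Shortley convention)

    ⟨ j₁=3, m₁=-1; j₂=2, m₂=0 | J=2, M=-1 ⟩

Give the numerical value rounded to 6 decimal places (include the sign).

j₁+j₂−J=3  J+j₁−j₂=3  J−j₁+j₂=1  j₁+j₂+J+1=8
(j₁±m₁, j₂±m₂, J±M) = (2,4,2,2,1,3)
P² = 36/7
sum k=1..2:
  [1] −1/12 = -1/12
  [2] +1/4 = 1/4
S = 1/6
C² = P²·S² = 1/7 ; C = +0.377964

+√(1/7) = +0.377964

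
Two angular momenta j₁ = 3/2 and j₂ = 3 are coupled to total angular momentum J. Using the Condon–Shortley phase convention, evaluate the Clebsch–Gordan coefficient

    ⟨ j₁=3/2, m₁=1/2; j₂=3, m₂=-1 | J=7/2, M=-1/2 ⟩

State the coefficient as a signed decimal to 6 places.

√[8·1!2!5!/9! · 2!1!2!4!3!4!] = √(512/7)
  +(−1)^0/∏(0,1,1,2,1,3)! = 1/12  (running 1/12)
  +(−1)^1/∏(1,0,0,1,2,4)! = -1/48  (running 1/16)
⟨..|..⟩ = √(512/7)·(1/16) = +0.534522

+0.534522  (= +√(2/7))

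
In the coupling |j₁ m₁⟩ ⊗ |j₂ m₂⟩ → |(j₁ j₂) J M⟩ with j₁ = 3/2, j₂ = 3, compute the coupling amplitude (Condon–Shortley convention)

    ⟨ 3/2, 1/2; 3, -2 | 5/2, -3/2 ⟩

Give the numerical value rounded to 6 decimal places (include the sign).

j₁+j₂−J=2  J+j₁−j₂=1  J−j₁+j₂=4  j₁+j₂+J+1=8
(j₁±m₁, j₂±m₂, J±M) = (2,1,1,5,1,4)
P² = 288/7
sum k=0..1:
  [0] +1/12 = 1/12
  [1] −1/24 = -1/24
S = 1/24
C² = P²·S² = 1/14 ; C = +0.267261

+√(1/14) = +0.267261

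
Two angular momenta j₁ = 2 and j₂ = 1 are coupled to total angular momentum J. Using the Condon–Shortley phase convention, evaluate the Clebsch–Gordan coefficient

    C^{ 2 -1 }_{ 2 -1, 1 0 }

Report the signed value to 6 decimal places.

√[5·1!3!1!/6! · 1!3!1!1!1!3!] = √(3/2)
  +(−1)^0/∏(0,1,3,1,0,0)! = 1/6  (running 1/6)
  +(−1)^1/∏(1,0,2,0,1,1)! = -1/2  (running -1/3)
⟨..|..⟩ = √(3/2)·(-1/3) = -0.408248

-0.408248  (= −√(1/6))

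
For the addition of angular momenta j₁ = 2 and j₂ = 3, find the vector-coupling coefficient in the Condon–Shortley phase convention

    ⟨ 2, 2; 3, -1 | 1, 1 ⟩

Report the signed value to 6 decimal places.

+√(1/35) = +0.169031

triangle: 4!·0!·2!/7! = 48/5040
(j±m)!: 4!·0!·2!·4!·2!·0! = 2304
prefactor² = (2J+1)·Δ·N² = 2304/35
  k=0: +1/(0!·4!·0!·2!·0!·0!) = 1/48
Σ = 1/48  ⇒  CG² = 2304/35·1/48² = 1/35
CG = +√(1/35) = +0.169031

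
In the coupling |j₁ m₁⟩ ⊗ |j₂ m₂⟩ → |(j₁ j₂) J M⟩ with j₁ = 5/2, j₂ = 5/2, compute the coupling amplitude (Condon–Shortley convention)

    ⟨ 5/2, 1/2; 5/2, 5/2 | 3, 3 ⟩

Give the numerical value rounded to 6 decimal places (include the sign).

+0.527046  (= +√(5/18))

√[7·2!3!3!/9! · 3!2!5!0!6!0!] = √(1440)
  +(−1)^2/∏(2,0,0,3,3,0)! = 1/72  (running 1/72)
⟨..|..⟩ = √(1440)·(1/72) = +0.527046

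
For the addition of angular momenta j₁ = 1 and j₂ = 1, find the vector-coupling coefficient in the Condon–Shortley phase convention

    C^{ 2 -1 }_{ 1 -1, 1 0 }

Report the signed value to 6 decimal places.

+√(1/2) = +0.707107

triangle: 0!*2!*2!/5! = 4/120
(j±m)!: 0!*2!*1!*1!*1!*3! = 12
prefactor² = (2J+1)*Δ*N² = 2
  k=0: +1/(0!*0!*2!*1!*0!*1!) = 1/2
Σ = 1/2  ⇒  CG² = 2*1/2² = 1/2
CG = +√(1/2) = +0.707107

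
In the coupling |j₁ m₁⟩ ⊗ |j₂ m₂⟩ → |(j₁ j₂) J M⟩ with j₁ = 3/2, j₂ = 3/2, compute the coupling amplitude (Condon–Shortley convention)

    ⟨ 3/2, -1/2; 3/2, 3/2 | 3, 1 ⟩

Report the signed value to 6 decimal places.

triangle: 0!×3!×3!/7! = 36/5040
(j±m)!: 1!×2!×3!×0!×4!×2! = 576
prefactor² = (2J+1)×Δ×N² = 144/5
  k=0: +1/(0!×0!×2!×3!×1!×0!) = 1/12
Σ = 1/12  ⇒  CG² = 144/5×1/12² = 1/5
CG = +√(1/5) = +0.447214

+√(1/5) ≈ +0.447214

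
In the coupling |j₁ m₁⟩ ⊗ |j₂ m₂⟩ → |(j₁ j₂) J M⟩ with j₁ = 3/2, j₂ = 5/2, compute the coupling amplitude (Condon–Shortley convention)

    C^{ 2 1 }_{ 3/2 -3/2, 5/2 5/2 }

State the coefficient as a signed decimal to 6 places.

+√(5/14) ≈ +0.597614

√[5·2!1!3!/7! · 0!3!5!0!3!1!] = √(360/7)
  +(−1)^2/∏(2,0,1,3,0,0)! = 1/12  (running 1/12)
⟨..|..⟩ = √(360/7)·(1/12) = +0.597614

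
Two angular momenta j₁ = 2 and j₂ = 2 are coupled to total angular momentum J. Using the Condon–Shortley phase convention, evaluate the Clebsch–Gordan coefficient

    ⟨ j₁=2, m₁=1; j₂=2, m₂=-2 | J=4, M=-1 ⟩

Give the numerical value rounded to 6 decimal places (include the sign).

j₁+j₂−J=0  J+j₁−j₂=4  J−j₁+j₂=4  j₁+j₂+J+1=9
(j₁±m₁, j₂±m₂, J±M) = (3,1,0,4,3,5)
P² = 10368/7
sum k=0..0:
  [0] +1/144 = 1/144
S = 1/144
C² = P²·S² = 1/14 ; C = +0.267261

+√(1/14) ≈ +0.267261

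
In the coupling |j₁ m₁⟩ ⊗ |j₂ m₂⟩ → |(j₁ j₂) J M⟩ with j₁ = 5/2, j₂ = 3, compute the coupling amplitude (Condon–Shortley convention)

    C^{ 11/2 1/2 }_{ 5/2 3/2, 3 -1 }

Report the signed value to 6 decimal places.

+0.402911  (= +√(25/154))

triangle: 0!*5!*6!/12! = 86400/479001600
(j±m)!: 4!*1!*2!*4!*6!*5! = 99532800
prefactor² = (2J+1)*Δ*N² = 16588800/77
  k=0: +1/(0!*0!*1!*2!*4!*4!) = 1/1152
Σ = 1/1152  ⇒  CG² = 16588800/77*1/1152² = 25/154
CG = +√(25/154) = +0.402911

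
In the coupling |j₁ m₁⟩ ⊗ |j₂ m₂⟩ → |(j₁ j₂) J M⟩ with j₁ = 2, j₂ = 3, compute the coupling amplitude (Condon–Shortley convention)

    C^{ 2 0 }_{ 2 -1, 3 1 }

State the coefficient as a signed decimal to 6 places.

triangle: 3!·1!·3!/8! = 36/40320
(j±m)!: 1!·3!·4!·2!·2!·2! = 1152
prefactor² = (2J+1)·Δ·N² = 36/7
  k=2: +1/(2!·1!·1!·2!·0!·1!) = 1/4
  k=3: −1/(3!·0!·0!·1!·1!·2!) = -1/12
Σ = 1/6  ⇒  CG² = 36/7·1/6² = 1/7
CG = +√(1/7) = +0.377964

+0.377964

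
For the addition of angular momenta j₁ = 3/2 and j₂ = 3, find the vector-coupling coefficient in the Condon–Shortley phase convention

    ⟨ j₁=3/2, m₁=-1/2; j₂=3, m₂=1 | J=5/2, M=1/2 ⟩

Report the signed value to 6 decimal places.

-0.119523

√[6·2!1!4!/8! · 1!2!4!2!3!2!] = √(288/35)
  +(−1)^1/∏(1,1,1,3,0,1)! = -1/6  (running -1/6)
  +(−1)^2/∏(2,0,0,2,1,2)! = 1/8  (running -1/24)
⟨..|..⟩ = √(288/35)·(-1/24) = -0.119523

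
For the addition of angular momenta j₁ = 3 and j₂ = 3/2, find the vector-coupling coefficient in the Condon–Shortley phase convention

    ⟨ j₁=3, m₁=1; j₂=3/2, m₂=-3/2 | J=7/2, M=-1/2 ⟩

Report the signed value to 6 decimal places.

triangle: 1!*5!*2!/9! = 240/362880
(j±m)!: 4!*2!*0!*3!*3!*4! = 41472
prefactor² = (2J+1)*Δ*N² = 1536/7
  k=0: +1/(0!*1!*2!*0!*3!*2!) = 1/24
Σ = 1/24  ⇒  CG² = 1536/7*1/24² = 8/21
CG = +√(8/21) = +0.617213

+√(8/21) ≈ +0.617213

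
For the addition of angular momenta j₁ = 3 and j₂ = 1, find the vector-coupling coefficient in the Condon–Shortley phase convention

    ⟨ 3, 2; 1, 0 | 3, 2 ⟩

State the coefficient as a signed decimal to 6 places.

+√(1/3) ≈ +0.577350

√[7·1!5!1!/8! · 5!1!1!1!5!1!] = √(300)
  +(−1)^0/∏(0,1,1,1,4,0)! = 1/24  (running 1/24)
  +(−1)^1/∏(1,0,0,0,5,1)! = -1/120  (running 1/30)
⟨..|..⟩ = √(300)·(1/30) = +0.577350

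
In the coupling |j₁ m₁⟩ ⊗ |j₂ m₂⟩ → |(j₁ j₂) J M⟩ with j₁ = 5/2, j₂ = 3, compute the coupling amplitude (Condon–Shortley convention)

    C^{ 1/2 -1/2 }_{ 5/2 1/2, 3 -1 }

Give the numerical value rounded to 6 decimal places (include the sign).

+√(4/21) ≈ +0.436436

√[2·5!0!1!/7! · 3!2!2!4!0!1!] = √(192/7)
  +(−1)^2/∏(2,3,0,0,0,1)! = 1/12  (running 1/12)
⟨..|..⟩ = √(192/7)·(1/12) = +0.436436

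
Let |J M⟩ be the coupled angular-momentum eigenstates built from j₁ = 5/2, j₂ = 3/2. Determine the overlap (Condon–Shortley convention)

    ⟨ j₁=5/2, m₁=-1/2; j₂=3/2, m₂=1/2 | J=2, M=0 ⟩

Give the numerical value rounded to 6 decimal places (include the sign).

-0.267261

j₁+j₂−J=2  J+j₁−j₂=3  J−j₁+j₂=1  j₁+j₂+J+1=7
(j₁±m₁, j₂±m₂, J±M) = (2,3,2,1,2,2)
P² = 8/7
sum k=1..2:
  [1] −1/2 = -1/2
  [2] +1/4 = 1/4
S = -1/4
C² = P²·S² = 1/14 ; C = -0.267261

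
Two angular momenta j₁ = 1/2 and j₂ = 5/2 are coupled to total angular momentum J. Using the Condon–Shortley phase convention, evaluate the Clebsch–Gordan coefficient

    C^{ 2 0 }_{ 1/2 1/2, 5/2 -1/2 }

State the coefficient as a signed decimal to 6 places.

√[5·1!0!4!/6! · 1!0!2!3!2!2!] = √(8)
  +(−1)^0/∏(0,1,0,2,0,2)! = 1/4  (running 1/4)
⟨..|..⟩ = √(8)·(1/4) = +0.707107

+0.707107  (= +√(1/2))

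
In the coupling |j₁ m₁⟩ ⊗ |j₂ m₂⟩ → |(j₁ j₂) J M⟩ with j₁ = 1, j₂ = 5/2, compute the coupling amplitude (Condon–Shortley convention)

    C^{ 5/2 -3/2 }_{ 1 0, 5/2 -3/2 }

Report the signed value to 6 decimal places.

+√(9/35) = +0.507093

√[6·1!1!4!/7! · 1!1!1!4!1!4!] = √(576/35)
  +(−1)^0/∏(0,1,1,1,0,3)! = 1/6  (running 1/6)
  +(−1)^1/∏(1,0,0,0,1,4)! = -1/24  (running 1/8)
⟨..|..⟩ = √(576/35)·(1/8) = +0.507093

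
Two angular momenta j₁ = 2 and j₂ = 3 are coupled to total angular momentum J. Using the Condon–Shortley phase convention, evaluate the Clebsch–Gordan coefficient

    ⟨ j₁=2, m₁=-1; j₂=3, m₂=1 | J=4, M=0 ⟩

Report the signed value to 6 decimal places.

triangle: 1!·3!·5!/10! = 720/3628800
(j±m)!: 1!·3!·4!·2!·4!·4! = 165888
prefactor² = (2J+1)·Δ·N² = 10368/35
  k=0: +1/(0!·1!·3!·4!·0!·1!) = 1/144
  k=1: −1/(1!·0!·2!·3!·1!·2!) = -1/24
Σ = -5/144  ⇒  CG² = 10368/35·(-5/144)² = 5/14
CG = −√(5/14) = -0.597614

-0.597614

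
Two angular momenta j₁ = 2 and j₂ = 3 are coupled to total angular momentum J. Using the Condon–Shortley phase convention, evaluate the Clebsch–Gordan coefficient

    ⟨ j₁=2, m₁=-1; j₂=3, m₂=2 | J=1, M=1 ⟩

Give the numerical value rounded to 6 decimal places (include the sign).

-0.534522  (= −√(2/7))

√[3·4!0!2!/7! · 1!3!5!1!2!0!] = √(288/7)
  +(−1)^3/∏(3,1,0,2,0,0)! = -1/12  (running -1/12)
⟨..|..⟩ = √(288/7)·(-1/12) = -0.534522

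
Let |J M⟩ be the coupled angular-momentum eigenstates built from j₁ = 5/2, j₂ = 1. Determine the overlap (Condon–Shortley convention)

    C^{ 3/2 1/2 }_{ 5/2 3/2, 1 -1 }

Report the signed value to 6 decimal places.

√[4·2!3!0!/6! · 4!1!0!2!2!1!] = √(32/5)
  +(−1)^0/∏(0,2,1,0,2,0)! = 1/4  (running 1/4)
⟨..|..⟩ = √(32/5)·(1/4) = +0.632456

+0.632456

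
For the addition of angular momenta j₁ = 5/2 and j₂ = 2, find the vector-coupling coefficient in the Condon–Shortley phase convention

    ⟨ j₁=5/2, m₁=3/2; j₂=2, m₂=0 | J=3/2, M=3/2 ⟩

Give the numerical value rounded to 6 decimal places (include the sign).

-0.585540  (= −√(12/35))

√[4·3!2!1!/7! · 4!1!2!2!3!0!] = √(192/35)
  +(−1)^1/∏(1,2,0,1,2,0)! = -1/4  (running -1/4)
⟨..|..⟩ = √(192/35)·(-1/4) = -0.585540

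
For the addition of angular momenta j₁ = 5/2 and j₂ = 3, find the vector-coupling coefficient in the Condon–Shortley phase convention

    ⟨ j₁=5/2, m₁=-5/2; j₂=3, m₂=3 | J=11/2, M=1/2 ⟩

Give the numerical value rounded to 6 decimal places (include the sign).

√[12·0!5!6!/12! · 0!5!6!0!6!5!] = √(1244160000/77)
  +(−1)^0/∏(0,0,5,6,0,0)! = 1/86400  (running 1/86400)
⟨..|..⟩ = √(1244160000/77)·(1/86400) = +0.046524

+0.046524  (= +√(1/462))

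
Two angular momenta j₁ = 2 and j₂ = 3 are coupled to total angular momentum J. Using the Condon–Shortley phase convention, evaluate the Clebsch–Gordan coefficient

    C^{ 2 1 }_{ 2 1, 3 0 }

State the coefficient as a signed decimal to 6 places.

triangle: 3!*1!*3!/8! = 36/40320
(j±m)!: 3!*1!*3!*3!*3!*1! = 1296
prefactor² = (2J+1)*Δ*N² = 81/14
  k=0: +1/(0!*3!*1!*3!*0!*0!) = 1/36
  k=1: −1/(1!*2!*0!*2!*1!*1!) = -1/4
Σ = -2/9  ⇒  CG² = 81/14*(-2/9)² = 2/7
CG = −√(2/7) = -0.534522

−√(2/7) = -0.534522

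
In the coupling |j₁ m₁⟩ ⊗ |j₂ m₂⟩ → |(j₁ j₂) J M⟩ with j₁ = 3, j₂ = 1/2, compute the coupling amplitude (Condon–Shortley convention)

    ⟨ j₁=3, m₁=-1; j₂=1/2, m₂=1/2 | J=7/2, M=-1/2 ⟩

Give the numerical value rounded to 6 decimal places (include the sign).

+√(3/7) ≈ +0.654654

√[8·0!6!1!/8! · 2!4!1!0!3!4!] = √(6912/7)
  +(−1)^0/∏(0,0,4,1,2,0)! = 1/48  (running 1/48)
⟨..|..⟩ = √(6912/7)·(1/48) = +0.654654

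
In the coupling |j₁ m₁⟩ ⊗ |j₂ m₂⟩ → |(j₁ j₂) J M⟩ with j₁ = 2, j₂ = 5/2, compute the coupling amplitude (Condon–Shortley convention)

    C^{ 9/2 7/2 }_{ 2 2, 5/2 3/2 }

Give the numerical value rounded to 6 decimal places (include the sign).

+√(5/9) ≈ +0.745356

√[10·0!4!5!/10! · 4!0!4!1!8!1!] = √(184320)
  +(−1)^0/∏(0,0,0,4,4,1)! = 1/576  (running 1/576)
⟨..|..⟩ = √(184320)·(1/576) = +0.745356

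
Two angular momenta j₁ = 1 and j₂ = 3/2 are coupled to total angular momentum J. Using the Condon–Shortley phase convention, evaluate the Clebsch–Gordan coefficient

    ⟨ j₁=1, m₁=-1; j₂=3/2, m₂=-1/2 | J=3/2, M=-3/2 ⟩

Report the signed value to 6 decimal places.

-0.632456

√[4·1!1!2!/5! · 0!2!1!2!0!3!] = √(8/5)
  +(−1)^1/∏(1,0,1,0,0,2)! = -1/2  (running -1/2)
⟨..|..⟩ = √(8/5)·(-1/2) = -0.632456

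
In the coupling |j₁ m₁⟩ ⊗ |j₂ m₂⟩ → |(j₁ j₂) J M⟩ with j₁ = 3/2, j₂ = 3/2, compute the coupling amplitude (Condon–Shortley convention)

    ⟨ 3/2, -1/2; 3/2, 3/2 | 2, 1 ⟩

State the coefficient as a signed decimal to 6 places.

−√(1/2) ≈ -0.707107

j₁+j₂−J=1  J+j₁−j₂=2  J−j₁+j₂=2  j₁+j₂+J+1=6
(j₁±m₁, j₂±m₂, J±M) = (1,2,3,0,3,1)
P² = 2
sum k=1..1:
  [1] −1/2 = -1/2
S = -1/2
C² = P²·S² = 1/2 ; C = -0.707107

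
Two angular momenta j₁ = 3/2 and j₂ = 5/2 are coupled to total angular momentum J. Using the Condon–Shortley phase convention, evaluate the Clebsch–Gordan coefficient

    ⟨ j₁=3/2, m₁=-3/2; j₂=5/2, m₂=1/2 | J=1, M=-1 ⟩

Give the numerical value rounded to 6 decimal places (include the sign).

-0.223607  (= −√(1/20))

triangle: 3!*0!*2!/6! = 12/720
(j±m)!: 0!*3!*3!*2!*0!*2! = 144
prefactor² = (2J+1)*Δ*N² = 36/5
  k=3: −1/(3!*0!*0!*0!*0!*2!) = -1/12
Σ = -1/12  ⇒  CG² = 36/5*(-1/12)² = 1/20
CG = −√(1/20) = -0.223607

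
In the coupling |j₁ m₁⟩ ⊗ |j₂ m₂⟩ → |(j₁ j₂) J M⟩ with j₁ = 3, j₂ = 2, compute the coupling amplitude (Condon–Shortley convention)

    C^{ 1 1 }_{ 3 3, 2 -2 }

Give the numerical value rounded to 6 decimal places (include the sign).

√[3·4!2!0!/7! · 6!0!0!4!2!0!] = √(6912/7)
  +(−1)^0/∏(0,4,0,0,2,0)! = 1/48  (running 1/48)
⟨..|..⟩ = √(6912/7)·(1/48) = +0.654654

+√(3/7) = +0.654654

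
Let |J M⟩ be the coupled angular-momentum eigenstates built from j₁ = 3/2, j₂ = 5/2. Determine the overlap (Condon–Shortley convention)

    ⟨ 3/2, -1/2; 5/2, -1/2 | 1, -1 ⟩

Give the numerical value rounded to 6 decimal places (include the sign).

triangle: 3!*0!*2!/6! = 12/720
(j±m)!: 1!*2!*2!*3!*0!*2! = 48
prefactor² = (2J+1)*Δ*N² = 12/5
  k=2: +1/(2!*1!*0!*0!*0!*2!) = 1/4
Σ = 1/4  ⇒  CG² = 12/5*1/4² = 3/20
CG = +√(3/20) = +0.387298

+0.387298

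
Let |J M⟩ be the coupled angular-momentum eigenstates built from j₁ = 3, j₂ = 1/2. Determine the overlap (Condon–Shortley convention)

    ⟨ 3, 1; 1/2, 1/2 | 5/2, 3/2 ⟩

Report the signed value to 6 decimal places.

−√(2/7) = -0.534522

j₁+j₂−J=1  J+j₁−j₂=5  J−j₁+j₂=0  j₁+j₂+J+1=7
(j₁±m₁, j₂±m₂, J±M) = (4,2,1,0,4,1)
P² = 1152/7
sum k=1..1:
  [1] −1/24 = -1/24
S = -1/24
C² = P²·S² = 2/7 ; C = -0.534522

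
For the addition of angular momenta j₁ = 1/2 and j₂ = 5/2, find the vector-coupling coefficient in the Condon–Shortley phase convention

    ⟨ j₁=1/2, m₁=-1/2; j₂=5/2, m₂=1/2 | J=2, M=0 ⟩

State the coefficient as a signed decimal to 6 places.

triangle: 1!·0!·4!/6! = 24/720
(j±m)!: 0!·1!·3!·2!·2!·2! = 48
prefactor² = (2J+1)·Δ·N² = 8
  k=1: −1/(1!·0!·0!·2!·0!·2!) = -1/4
Σ = -1/4  ⇒  CG² = 8·(-1/4)² = 1/2
CG = −√(1/2) = -0.707107

-0.707107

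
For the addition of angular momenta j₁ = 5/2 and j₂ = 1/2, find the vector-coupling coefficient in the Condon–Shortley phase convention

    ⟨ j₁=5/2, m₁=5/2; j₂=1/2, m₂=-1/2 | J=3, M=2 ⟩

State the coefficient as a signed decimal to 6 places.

+√(1/6) ≈ +0.408248

√[7·0!5!1!/7! · 5!0!0!1!5!1!] = √(2400)
  +(−1)^0/∏(0,0,0,0,5,1)! = 1/120  (running 1/120)
⟨..|..⟩ = √(2400)·(1/120) = +0.408248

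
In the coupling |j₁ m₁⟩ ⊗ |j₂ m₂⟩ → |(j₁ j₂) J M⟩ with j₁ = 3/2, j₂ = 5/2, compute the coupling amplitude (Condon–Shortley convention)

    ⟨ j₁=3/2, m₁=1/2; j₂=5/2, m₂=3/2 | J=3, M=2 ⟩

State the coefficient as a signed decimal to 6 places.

−√(1/12) = -0.288675

triangle: 1!·2!·4!/8! = 48/40320
(j±m)!: 2!·1!·4!·1!·5!·1! = 5760
prefactor² = (2J+1)·Δ·N² = 48
  k=0: +1/(0!·1!·1!·4!·1!·0!) = 1/24
  k=1: −1/(1!·0!·0!·3!·2!·1!) = -1/12
Σ = -1/24  ⇒  CG² = 48·(-1/24)² = 1/12
CG = −√(1/12) = -0.288675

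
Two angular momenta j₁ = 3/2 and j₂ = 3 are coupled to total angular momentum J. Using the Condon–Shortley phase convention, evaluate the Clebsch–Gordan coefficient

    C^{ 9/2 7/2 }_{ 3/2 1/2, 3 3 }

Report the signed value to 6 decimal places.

+√(1/3) ≈ +0.577350

√[10·0!3!6!/10! · 2!1!6!0!8!1!] = √(691200)
  +(−1)^0/∏(0,0,1,6,2,0)! = 1/1440  (running 1/1440)
⟨..|..⟩ = √(691200)·(1/1440) = +0.577350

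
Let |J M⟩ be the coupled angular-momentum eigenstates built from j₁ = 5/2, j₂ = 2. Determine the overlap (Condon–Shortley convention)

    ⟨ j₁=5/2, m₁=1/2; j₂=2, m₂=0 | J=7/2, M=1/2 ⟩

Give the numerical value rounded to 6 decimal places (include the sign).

√[8·1!4!3!/9! · 3!2!2!2!4!3!] = √(768/35)
  +(−1)^0/∏(0,1,2,2,2,1)! = 1/8  (running 1/8)
  +(−1)^1/∏(1,0,1,1,3,2)! = -1/12  (running 1/24)
⟨..|..⟩ = √(768/35)·(1/24) = +0.195180

+√(4/105) ≈ +0.195180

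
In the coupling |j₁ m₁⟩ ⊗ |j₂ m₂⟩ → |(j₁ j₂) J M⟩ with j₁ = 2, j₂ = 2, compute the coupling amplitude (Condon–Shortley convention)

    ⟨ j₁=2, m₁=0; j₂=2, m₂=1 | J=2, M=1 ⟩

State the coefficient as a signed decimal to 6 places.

√[5·2!2!2!/7! · 2!2!3!1!3!1!] = √(8/7)
  +(−1)^1/∏(1,1,1,2,1,0)! = -1/2  (running -1/2)
  +(−1)^2/∏(2,0,0,1,2,1)! = 1/4  (running -1/4)
⟨..|..⟩ = √(8/7)·(-1/4) = -0.267261

-0.267261  (= −√(1/14))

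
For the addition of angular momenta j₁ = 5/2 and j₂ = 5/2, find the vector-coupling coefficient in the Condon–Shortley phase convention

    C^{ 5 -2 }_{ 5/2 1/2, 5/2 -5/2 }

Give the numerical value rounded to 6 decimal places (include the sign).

+√(1/12) = +0.288675

triangle: 0!·5!·5!/11! = 14400/39916800
(j±m)!: 3!·2!·0!·5!·3!·7! = 43545600
prefactor² = (2J+1)·Δ·N² = 172800
  k=0: +1/(0!·0!·2!·0!·3!·5!) = 1/1440
Σ = 1/1440  ⇒  CG² = 172800·1/1440² = 1/12
CG = +√(1/12) = +0.288675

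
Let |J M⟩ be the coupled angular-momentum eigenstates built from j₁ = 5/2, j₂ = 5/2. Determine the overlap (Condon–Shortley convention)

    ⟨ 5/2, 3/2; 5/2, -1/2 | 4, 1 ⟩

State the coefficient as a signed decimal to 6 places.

√[9·1!4!4!/10! · 4!1!2!3!5!3!] = √(10368/35)
  +(−1)^0/∏(0,1,1,2,3,2)! = 1/24  (running 1/24)
  +(−1)^1/∏(1,0,0,1,4,3)! = -1/144  (running 5/144)
⟨..|..⟩ = √(10368/35)·(5/144) = +0.597614

+√(5/14) = +0.597614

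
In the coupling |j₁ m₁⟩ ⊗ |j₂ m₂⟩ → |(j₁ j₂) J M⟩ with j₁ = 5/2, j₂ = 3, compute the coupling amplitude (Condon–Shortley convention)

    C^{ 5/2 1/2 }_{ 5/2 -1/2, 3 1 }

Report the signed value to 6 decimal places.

triangle: 3!·2!·3!/9! = 72/362880
(j±m)!: 2!·3!·4!·2!·3!·2! = 6912
prefactor² = (2J+1)·Δ·N² = 288/35
  k=1: −1/(1!·2!·2!·3!·0!·0!) = -1/24
  k=2: +1/(2!·1!·1!·2!·1!·1!) = 1/4
  k=3: −1/(3!·0!·0!·1!·2!·2!) = -1/24
Σ = 1/6  ⇒  CG² = 288/35·1/6² = 8/35
CG = +√(8/35) = +0.478091

+√(8/35) ≈ +0.478091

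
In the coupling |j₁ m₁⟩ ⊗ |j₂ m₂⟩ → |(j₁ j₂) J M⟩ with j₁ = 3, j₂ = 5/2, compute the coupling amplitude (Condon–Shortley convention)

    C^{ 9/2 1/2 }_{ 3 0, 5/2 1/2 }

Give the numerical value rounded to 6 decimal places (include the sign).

triangle: 1!×5!×4!/11! = 2880/39916800
(j±m)!: 3!×3!×3!×2!×5!×4! = 1244160
prefactor² = (2J+1)×Δ×N² = 69120/77
  k=0: +1/(0!×1!×3!×3!×2!×1!) = 1/72
  k=1: −1/(1!×0!×2!×2!×3!×2!) = -1/48
Σ = -1/144  ⇒  CG² = 69120/77×(-1/144)² = 10/231
CG = −√(10/231) = -0.208063

−√(10/231) = -0.208063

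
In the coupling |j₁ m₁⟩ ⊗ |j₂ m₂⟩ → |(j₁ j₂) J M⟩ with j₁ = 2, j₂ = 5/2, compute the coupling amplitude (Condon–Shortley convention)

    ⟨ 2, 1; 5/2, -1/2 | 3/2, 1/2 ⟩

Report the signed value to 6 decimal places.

triangle: 3!×1!×2!/7! = 12/5040
(j±m)!: 3!×1!×2!×3!×2!×1! = 144
prefactor² = (2J+1)×Δ×N² = 48/35
  k=0: +1/(0!×3!×1!×2!×0!×0!) = 1/12
  k=1: −1/(1!×2!×0!×1!×1!×1!) = -1/2
Σ = -5/12  ⇒  CG² = 48/35×(-5/12)² = 5/21
CG = −√(5/21) = -0.487950

-0.487950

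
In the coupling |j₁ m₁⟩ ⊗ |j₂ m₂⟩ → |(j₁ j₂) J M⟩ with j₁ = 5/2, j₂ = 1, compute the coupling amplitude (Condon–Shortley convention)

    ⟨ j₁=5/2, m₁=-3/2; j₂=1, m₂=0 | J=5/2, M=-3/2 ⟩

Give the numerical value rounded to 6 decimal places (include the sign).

-0.507093

√[6·1!4!1!/7! · 1!4!1!1!1!4!] = √(576/35)
  +(−1)^0/∏(0,1,4,1,0,0)! = 1/24  (running 1/24)
  +(−1)^1/∏(1,0,3,0,1,1)! = -1/6  (running -1/8)
⟨..|..⟩ = √(576/35)·(-1/8) = -0.507093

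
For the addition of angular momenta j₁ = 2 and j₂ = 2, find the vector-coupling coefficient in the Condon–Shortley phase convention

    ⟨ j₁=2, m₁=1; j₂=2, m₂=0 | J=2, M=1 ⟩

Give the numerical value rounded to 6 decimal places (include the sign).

j₁+j₂−J=2  J+j₁−j₂=2  J−j₁+j₂=2  j₁+j₂+J+1=7
(j₁±m₁, j₂±m₂, J±M) = (3,1,2,2,3,1)
P² = 8/7
sum k=0..1:
  [0] +1/4 = 1/4
  [1] −1/2 = -1/2
S = -1/4
C² = P²·S² = 1/14 ; C = -0.267261

−√(1/14) ≈ -0.267261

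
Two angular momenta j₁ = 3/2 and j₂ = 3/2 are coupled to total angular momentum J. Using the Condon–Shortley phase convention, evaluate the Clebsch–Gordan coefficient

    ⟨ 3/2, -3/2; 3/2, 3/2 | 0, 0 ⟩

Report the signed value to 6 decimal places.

j₁+j₂−J=3  J+j₁−j₂=0  J−j₁+j₂=0  j₁+j₂+J+1=4
(j₁±m₁, j₂±m₂, J±M) = (0,3,3,0,0,0)
P² = 9
sum k=3..3:
  [3] −1/6 = -1/6
S = -1/6
C² = P²·S² = 1/4 ; C = -0.500000

-0.500000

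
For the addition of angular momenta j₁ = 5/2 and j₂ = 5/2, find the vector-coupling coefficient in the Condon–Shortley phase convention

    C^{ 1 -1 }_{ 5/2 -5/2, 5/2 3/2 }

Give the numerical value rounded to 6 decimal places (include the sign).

+√(1/7) = +0.377964

√[3·4!1!1!/7! · 0!5!4!1!0!2!] = √(576/7)
  +(−1)^4/∏(4,0,1,0,0,1)! = 1/24  (running 1/24)
⟨..|..⟩ = √(576/7)·(1/24) = +0.377964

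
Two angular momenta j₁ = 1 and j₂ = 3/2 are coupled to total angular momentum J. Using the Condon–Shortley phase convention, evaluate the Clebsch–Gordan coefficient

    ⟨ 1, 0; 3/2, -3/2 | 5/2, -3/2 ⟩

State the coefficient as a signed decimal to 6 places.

triangle: 0!·2!·3!/6! = 12/720
(j±m)!: 1!·1!·0!·3!·1!·4! = 144
prefactor² = (2J+1)·Δ·N² = 72/5
  k=0: +1/(0!·0!·1!·0!·1!·3!) = 1/6
Σ = 1/6  ⇒  CG² = 72/5·1/6² = 2/5
CG = +√(2/5) = +0.632456

+0.632456  (= +√(2/5))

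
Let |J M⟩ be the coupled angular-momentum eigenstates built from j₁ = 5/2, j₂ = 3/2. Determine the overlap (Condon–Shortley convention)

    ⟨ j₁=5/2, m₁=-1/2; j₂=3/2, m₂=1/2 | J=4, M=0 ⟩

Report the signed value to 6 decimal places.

√[9·0!5!3!/9! · 2!3!2!1!4!4!] = √(1728/7)
  +(−1)^0/∏(0,0,3,2,2,1)! = 1/24  (running 1/24)
⟨..|..⟩ = √(1728/7)·(1/24) = +0.654654

+0.654654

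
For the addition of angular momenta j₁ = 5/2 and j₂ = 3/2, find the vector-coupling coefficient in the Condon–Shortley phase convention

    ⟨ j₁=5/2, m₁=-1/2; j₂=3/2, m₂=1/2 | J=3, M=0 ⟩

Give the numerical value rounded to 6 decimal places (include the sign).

-0.447214  (= −√(1/5))

j₁+j₂−J=1  J+j₁−j₂=4  J−j₁+j₂=2  j₁+j₂+J+1=8
(j₁±m₁, j₂±m₂, J±M) = (2,3,2,1,3,3)
P² = 36/5
sum k=0..1:
  [0] +1/12 = 1/12
  [1] −1/4 = -1/4
S = -1/6
C² = P²·S² = 1/5 ; C = -0.447214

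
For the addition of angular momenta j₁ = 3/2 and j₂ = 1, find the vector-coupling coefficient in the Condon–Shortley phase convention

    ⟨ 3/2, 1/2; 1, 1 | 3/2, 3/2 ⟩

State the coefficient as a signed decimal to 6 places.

j₁+j₂−J=1  J+j₁−j₂=2  J−j₁+j₂=1  j₁+j₂+J+1=5
(j₁±m₁, j₂±m₂, J±M) = (2,1,2,0,3,0)
P² = 8/5
sum k=1..1:
  [1] −1/2 = -1/2
S = -1/2
C² = P²·S² = 2/5 ; C = -0.632456

−√(2/5) ≈ -0.632456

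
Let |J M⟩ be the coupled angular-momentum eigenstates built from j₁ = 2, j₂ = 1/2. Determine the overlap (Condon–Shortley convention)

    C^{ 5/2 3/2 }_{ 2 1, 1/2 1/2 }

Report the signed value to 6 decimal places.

+√(4/5) ≈ +0.894427

triangle: 0!×4!×1!/6! = 24/720
(j±m)!: 3!×1!×1!×0!×4!×1! = 144
prefactor² = (2J+1)×Δ×N² = 144/5
  k=0: +1/(0!×0!×1!×1!×3!×0!) = 1/6
Σ = 1/6  ⇒  CG² = 144/5×1/6² = 4/5
CG = +√(4/5) = +0.894427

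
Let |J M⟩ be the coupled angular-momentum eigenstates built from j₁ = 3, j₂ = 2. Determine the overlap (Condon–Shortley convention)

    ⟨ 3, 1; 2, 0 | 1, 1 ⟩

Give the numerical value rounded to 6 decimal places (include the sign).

√[3·4!2!0!/7! · 4!2!2!2!2!0!] = √(384/35)
  +(−1)^2/∏(2,2,0,0,2,0)! = 1/8  (running 1/8)
⟨..|..⟩ = √(384/35)·(1/8) = +0.414039

+√(6/35) = +0.414039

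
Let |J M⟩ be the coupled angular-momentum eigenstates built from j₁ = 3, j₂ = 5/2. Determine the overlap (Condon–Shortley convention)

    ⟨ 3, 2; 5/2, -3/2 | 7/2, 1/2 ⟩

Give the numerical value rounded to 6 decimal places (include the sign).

+√(20/63) ≈ +0.563436

triangle: 2!×4!×3!/10! = 288/3628800
(j±m)!: 5!×1!×1!×4!×4!×3! = 414720
prefactor² = (2J+1)×Δ×N² = 9216/35
  k=0: +1/(0!×2!×1!×1!×3!×2!) = 1/24
  k=1: −1/(1!×1!×0!×0!×4!×3!) = -1/144
Σ = 5/144  ⇒  CG² = 9216/35×5/144² = 20/63
CG = +√(20/63) = +0.563436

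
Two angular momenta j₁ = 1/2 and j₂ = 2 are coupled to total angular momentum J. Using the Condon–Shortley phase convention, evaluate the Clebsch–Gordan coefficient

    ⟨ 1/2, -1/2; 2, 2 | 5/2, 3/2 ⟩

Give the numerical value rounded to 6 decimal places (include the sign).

+0.447214

√[6·0!1!4!/6! · 0!1!4!0!4!1!] = √(576/5)
  +(−1)^0/∏(0,0,1,4,0,0)! = 1/24  (running 1/24)
⟨..|..⟩ = √(576/5)·(1/24) = +0.447214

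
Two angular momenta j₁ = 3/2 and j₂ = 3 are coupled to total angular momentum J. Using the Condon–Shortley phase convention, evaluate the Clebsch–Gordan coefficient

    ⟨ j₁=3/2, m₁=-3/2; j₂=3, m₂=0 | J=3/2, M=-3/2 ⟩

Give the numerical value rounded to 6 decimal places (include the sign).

-0.169031

j₁+j₂−J=3  J+j₁−j₂=0  J−j₁+j₂=3  j₁+j₂+J+1=7
(j₁±m₁, j₂±m₂, J±M) = (0,3,3,3,0,3)
P² = 1296/35
sum k=3..3:
  [3] −1/36 = -1/36
S = -1/36
C² = P²·S² = 1/35 ; C = -0.169031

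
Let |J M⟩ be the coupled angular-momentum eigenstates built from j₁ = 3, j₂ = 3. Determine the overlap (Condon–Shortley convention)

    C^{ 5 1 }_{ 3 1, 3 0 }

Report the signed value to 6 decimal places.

j₁+j₂−J=1  J+j₁−j₂=5  J−j₁+j₂=5  j₁+j₂+J+1=12
(j₁±m₁, j₂±m₂, J±M) = (4,2,3,3,6,4)
P² = 69120/7
sum k=0..1:
  [0] +1/144 = 1/144
  [1] −1/288 = -1/288
S = 1/288
C² = P²·S² = 5/42 ; C = +0.345033

+0.345033  (= +√(5/42))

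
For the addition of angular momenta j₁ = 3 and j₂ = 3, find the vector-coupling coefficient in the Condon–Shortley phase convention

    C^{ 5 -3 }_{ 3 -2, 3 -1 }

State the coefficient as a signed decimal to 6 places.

−√(1/6) = -0.408248

j₁+j₂−J=1  J+j₁−j₂=5  J−j₁+j₂=5  j₁+j₂+J+1=12
(j₁±m₁, j₂±m₂, J±M) = (1,5,2,4,2,8)
P² = 153600
sum k=0..1:
  [0] +1/1440 = 1/1440
  [1] −1/576 = -1/576
S = -1/960
C² = P²·S² = 1/6 ; C = -0.408248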